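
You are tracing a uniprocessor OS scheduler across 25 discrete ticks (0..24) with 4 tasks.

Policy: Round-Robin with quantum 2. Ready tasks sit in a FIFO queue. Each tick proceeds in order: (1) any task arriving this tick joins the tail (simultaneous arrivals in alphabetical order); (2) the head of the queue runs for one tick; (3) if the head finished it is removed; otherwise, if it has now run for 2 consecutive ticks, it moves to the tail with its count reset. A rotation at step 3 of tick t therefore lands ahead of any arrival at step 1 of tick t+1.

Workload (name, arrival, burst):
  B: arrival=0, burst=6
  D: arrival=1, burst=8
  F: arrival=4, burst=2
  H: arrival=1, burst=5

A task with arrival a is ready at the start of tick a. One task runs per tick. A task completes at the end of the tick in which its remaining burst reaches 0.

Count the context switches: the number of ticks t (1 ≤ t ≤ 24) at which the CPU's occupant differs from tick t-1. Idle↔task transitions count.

context switches = 11

t=0: queue=[B] q_used=0 → run B
t=1: queue=[B,D,H] q_used=1 → run B
t=2: queue=[D,H,B] q_used=0 → run D
t=3: queue=[D,H,B] q_used=1 → run D
t=4: queue=[H,B,D,F] q_used=0 → run H
t=5: queue=[H,B,D,F] q_used=1 → run H
t=6: queue=[B,D,F,H] q_used=0 → run B
t=7: queue=[B,D,F,H] q_used=1 → run B
t=8: queue=[D,F,H,B] q_used=0 → run D
t=9: queue=[D,F,H,B] q_used=1 → run D
t=10: queue=[F,H,B,D] q_used=0 → run F
t=11: queue=[F,H,B,D] q_used=1 → run F
t=12: queue=[H,B,D] q_used=0 → run H
t=13: queue=[H,B,D] q_used=1 → run H
t=14: queue=[B,D,H] q_used=0 → run B
t=15: queue=[B,D,H] q_used=1 → run B
t=16: queue=[D,H] q_used=0 → run D
t=17: queue=[D,H] q_used=1 → run D
t=18: queue=[H,D] q_used=0 → run H
t=19: queue=[D] q_used=0 → run D
t=20: queue=[D] q_used=1 → run D
t=21: (idle)
t=22: (idle)
t=23: (idle)
t=24: (idle)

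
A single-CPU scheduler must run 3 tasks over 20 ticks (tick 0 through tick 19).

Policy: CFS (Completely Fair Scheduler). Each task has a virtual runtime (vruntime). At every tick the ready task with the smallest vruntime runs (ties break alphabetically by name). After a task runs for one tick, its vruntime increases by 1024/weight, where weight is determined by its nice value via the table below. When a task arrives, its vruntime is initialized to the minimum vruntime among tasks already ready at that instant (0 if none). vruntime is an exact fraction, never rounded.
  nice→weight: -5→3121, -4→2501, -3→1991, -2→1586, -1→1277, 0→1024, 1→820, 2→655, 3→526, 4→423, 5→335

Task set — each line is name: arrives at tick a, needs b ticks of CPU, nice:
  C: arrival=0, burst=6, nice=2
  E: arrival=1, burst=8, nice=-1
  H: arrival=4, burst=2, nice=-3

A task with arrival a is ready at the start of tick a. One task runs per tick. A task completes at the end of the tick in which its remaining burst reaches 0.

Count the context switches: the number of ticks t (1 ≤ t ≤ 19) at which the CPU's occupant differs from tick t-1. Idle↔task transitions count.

context switches = 12

t=0: vr[C=0] → run C
t=1: vr[C=1024/655 E=1024/655] → run C
t=2: vr[C=2048/655 E=1024/655] → run E
t=3: vr[C=2048/655 E=1978368/836435] → run E
t=4: vr[C=2048/655 E=2649088/836435 H=2048/655] → run C
t=5: vr[C=3072/655 E=2649088/836435 H=2048/655] → run H
t=6: vr[C=3072/655 E=2649088/836435 H=4748288/1304105] → run E
t=7: vr[C=3072/655 E=3319808/836435 H=4748288/1304105] → run H
t=8: vr[C=3072/655 E=3319808/836435] → run E
t=9: vr[C=3072/655 E=3990528/836435] → run C
t=10: vr[C=4096/655 E=3990528/836435] → run E
t=11: vr[C=4096/655 E=4661248/836435] → run E
t=12: vr[C=4096/655 E=5331968/836435] → run C
t=13: vr[C=1024/131 E=5331968/836435] → run E
t=14: vr[C=1024/131 E=6002688/836435] → run E
t=15: vr[C=1024/131] → run C
t=16: (idle)
t=17: (idle)
t=18: (idle)
t=19: (idle)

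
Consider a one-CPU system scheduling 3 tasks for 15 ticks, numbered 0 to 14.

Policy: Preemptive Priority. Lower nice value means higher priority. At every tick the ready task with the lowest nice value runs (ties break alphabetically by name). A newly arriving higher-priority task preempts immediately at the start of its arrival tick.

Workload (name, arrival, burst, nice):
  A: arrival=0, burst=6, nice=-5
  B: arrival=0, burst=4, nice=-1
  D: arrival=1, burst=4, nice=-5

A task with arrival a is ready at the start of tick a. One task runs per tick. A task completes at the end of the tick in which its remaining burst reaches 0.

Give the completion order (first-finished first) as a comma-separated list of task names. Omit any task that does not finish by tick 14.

completion order = A, D, B

t=0: ready={A,B} → run A
t=1: ready={A,B,D} → run A
t=2: ready={A,B,D} → run A
t=3: ready={A,B,D} → run A
t=4: ready={A,B,D} → run A
t=5: ready={A,B,D} → run A
t=6: ready={B,D} → run D
t=7: ready={B,D} → run D
t=8: ready={B,D} → run D
t=9: ready={B,D} → run D
t=10: ready={B} → run B
t=11: ready={B} → run B
t=12: ready={B} → run B
t=13: ready={B} → run B
t=14: (idle)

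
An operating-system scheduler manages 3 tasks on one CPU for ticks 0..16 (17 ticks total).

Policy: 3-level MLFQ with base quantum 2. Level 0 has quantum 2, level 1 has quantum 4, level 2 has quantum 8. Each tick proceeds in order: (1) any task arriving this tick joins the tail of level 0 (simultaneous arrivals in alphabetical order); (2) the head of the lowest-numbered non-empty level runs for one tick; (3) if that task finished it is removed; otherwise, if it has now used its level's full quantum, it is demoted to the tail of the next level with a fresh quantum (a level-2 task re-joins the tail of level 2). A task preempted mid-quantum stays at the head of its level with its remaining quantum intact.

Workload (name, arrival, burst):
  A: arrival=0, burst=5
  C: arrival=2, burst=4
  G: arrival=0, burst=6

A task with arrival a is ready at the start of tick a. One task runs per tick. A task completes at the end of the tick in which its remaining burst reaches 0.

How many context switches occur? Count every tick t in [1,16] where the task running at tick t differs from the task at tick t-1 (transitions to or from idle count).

t=0: L0/L1/L2 = AG/-/- → run A
t=1: L0/L1/L2 = AG/-/- → run A
t=2: L0/L1/L2 = GC/A/- → run G
t=3: L0/L1/L2 = GC/A/- → run G
t=4: L0/L1/L2 = C/AG/- → run C
t=5: L0/L1/L2 = C/AG/- → run C
t=6: L0/L1/L2 = -/AGC/- → run A
t=7: L0/L1/L2 = -/AGC/- → run A
t=8: L0/L1/L2 = -/AGC/- → run A
t=9: L0/L1/L2 = -/GC/- → run G
t=10: L0/L1/L2 = -/GC/- → run G
t=11: L0/L1/L2 = -/GC/- → run G
t=12: L0/L1/L2 = -/GC/- → run G
t=13: L0/L1/L2 = -/C/- → run C
t=14: L0/L1/L2 = -/C/- → run C
t=15: (idle)
t=16: (idle)

context switches = 6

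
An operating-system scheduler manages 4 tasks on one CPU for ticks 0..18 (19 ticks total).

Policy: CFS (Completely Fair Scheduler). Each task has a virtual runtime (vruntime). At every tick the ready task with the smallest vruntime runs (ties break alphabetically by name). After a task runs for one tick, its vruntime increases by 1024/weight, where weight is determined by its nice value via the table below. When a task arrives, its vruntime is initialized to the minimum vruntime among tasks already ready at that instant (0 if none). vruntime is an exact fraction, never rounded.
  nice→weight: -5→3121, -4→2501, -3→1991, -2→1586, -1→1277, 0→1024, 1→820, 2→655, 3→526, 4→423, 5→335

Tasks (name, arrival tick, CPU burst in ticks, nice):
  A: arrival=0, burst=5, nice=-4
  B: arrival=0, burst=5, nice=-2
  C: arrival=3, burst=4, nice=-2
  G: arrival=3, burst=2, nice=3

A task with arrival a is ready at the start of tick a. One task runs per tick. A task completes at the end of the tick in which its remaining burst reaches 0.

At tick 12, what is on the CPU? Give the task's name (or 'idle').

t=0: vr[A=0 B=0] → run A
t=1: vr[A=1024/2501 B=0] → run B
t=2: vr[A=1024/2501 B=512/793] → run A
t=3: vr[A=2048/2501 B=512/793 C=512/793 G=512/793] → run B
t=4: vr[A=2048/2501 B=1024/793 C=512/793 G=512/793] → run C
t=5: vr[A=2048/2501 B=1024/793 C=1024/793 G=512/793] → run G
t=6: vr[A=2048/2501 B=1024/793 C=1024/793 G=540672/208559] → run A
t=7: vr[A=3072/2501 B=1024/793 C=1024/793 G=540672/208559] → run A
t=8: vr[A=4096/2501 B=1024/793 C=1024/793 G=540672/208559] → run B
t=9: vr[A=4096/2501 B=1536/793 C=1024/793 G=540672/208559] → run C
t=10: vr[A=4096/2501 B=1536/793 C=1536/793 G=540672/208559] → run A
t=11: vr[B=1536/793 C=1536/793 G=540672/208559] → run B
t=12: vr[B=2048/793 C=1536/793 G=540672/208559] → run C
t=13: vr[B=2048/793 C=2048/793 G=540672/208559] → run B
t=14: vr[C=2048/793 G=540672/208559] → run C
t=15: vr[G=540672/208559] → run G
t=16: (idle)
t=17: (idle)
t=18: (idle)

running at tick 12 = C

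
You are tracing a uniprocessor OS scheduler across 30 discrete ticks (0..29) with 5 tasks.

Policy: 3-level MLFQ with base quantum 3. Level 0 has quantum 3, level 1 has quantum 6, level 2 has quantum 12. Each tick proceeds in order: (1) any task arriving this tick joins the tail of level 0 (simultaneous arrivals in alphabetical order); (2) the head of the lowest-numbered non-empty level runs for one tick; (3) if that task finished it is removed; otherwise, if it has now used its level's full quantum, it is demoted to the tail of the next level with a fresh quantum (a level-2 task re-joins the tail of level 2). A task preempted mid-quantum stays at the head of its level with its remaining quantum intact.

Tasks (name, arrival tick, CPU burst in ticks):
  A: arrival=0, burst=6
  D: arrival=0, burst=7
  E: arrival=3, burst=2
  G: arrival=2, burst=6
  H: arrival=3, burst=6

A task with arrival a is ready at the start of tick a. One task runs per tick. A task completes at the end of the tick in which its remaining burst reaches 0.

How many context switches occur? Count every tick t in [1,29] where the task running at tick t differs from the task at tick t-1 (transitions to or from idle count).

t=0: L0/L1/L2 = AD/-/- → run A
t=1: L0/L1/L2 = AD/-/- → run A
t=2: L0/L1/L2 = ADG/-/- → run A
t=3: L0/L1/L2 = DGEH/A/- → run D
t=4: L0/L1/L2 = DGEH/A/- → run D
t=5: L0/L1/L2 = DGEH/A/- → run D
t=6: L0/L1/L2 = GEH/AD/- → run G
t=7: L0/L1/L2 = GEH/AD/- → run G
t=8: L0/L1/L2 = GEH/AD/- → run G
t=9: L0/L1/L2 = EH/ADG/- → run E
t=10: L0/L1/L2 = EH/ADG/- → run E
t=11: L0/L1/L2 = H/ADG/- → run H
t=12: L0/L1/L2 = H/ADG/- → run H
t=13: L0/L1/L2 = H/ADG/- → run H
t=14: L0/L1/L2 = -/ADGH/- → run A
t=15: L0/L1/L2 = -/ADGH/- → run A
t=16: L0/L1/L2 = -/ADGH/- → run A
t=17: L0/L1/L2 = -/DGH/- → run D
t=18: L0/L1/L2 = -/DGH/- → run D
t=19: L0/L1/L2 = -/DGH/- → run D
t=20: L0/L1/L2 = -/DGH/- → run D
t=21: L0/L1/L2 = -/GH/- → run G
t=22: L0/L1/L2 = -/GH/- → run G
t=23: L0/L1/L2 = -/GH/- → run G
t=24: L0/L1/L2 = -/H/- → run H
t=25: L0/L1/L2 = -/H/- → run H
t=26: L0/L1/L2 = -/H/- → run H
t=27: (idle)
t=28: (idle)
t=29: (idle)

context switches = 9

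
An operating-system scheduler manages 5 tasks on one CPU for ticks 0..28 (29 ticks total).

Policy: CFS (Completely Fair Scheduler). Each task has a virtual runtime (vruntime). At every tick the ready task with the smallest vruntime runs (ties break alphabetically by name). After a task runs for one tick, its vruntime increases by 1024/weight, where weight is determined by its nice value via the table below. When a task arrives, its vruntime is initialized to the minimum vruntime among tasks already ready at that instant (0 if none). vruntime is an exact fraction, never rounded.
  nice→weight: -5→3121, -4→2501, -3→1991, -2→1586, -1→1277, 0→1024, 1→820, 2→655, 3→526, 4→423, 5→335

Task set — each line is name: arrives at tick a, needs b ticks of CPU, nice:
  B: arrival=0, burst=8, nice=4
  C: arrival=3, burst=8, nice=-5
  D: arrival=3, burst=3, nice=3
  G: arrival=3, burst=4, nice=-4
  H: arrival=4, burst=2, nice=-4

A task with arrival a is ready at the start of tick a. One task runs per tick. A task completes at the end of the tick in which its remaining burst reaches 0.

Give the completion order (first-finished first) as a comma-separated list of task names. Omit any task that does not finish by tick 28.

t=0: vr[B=0] → run B
t=1: vr[B=1024/423] → run B
t=2: vr[B=2048/423] → run B
t=3: vr[B=1024/141 C=1024/141 D=1024/141 G=1024/141] → run B
t=4: vr[B=4096/423 C=1024/141 D=1024/141 G=1024/141 H=1024/141] → run C
t=5: vr[B=4096/423 C=3340288/440061 D=1024/141 G=1024/141 H=1024/141] → run D
t=6: vr[B=4096/423 C=3340288/440061 D=341504/37083 G=1024/141 H=1024/141] → run G
t=7: vr[B=4096/423 C=3340288/440061 D=341504/37083 G=2705408/352641 H=1024/141] → run H
t=8: vr[B=4096/423 C=3340288/440061 D=341504/37083 G=2705408/352641 H=2705408/352641] → run C
t=9: vr[B=4096/423 C=3484672/440061 D=341504/37083 G=2705408/352641 H=2705408/352641] → run G
t=10: vr[B=4096/423 C=3484672/440061 D=341504/37083 G=2849792/352641 H=2705408/352641] → run H
t=11: vr[B=4096/423 C=3484672/440061 D=341504/37083 G=2849792/352641] → run C
t=12: vr[B=4096/423 C=3629056/440061 D=341504/37083 G=2849792/352641] → run G
t=13: vr[B=4096/423 C=3629056/440061 D=341504/37083 G=2994176/352641] → run C
t=14: vr[B=4096/423 C=3773440/440061 D=341504/37083 G=2994176/352641] → run G
t=15: vr[B=4096/423 C=3773440/440061 D=341504/37083] → run C
t=16: vr[B=4096/423 C=3917824/440061 D=341504/37083] → run C
t=17: vr[B=4096/423 C=4062208/440061 D=341504/37083] → run D
t=18: vr[B=4096/423 C=4062208/440061 D=413696/37083] → run C
t=19: vr[B=4096/423 C=4206592/440061 D=413696/37083] → run C
t=20: vr[B=4096/423 D=413696/37083] → run B
t=21: vr[B=5120/423 D=413696/37083] → run D
t=22: vr[B=5120/423] → run B
t=23: vr[B=2048/141] → run B
t=24: vr[B=7168/423] → run B
t=25: (idle)
t=26: (idle)
t=27: (idle)
t=28: (idle)

completion order = H, G, C, D, B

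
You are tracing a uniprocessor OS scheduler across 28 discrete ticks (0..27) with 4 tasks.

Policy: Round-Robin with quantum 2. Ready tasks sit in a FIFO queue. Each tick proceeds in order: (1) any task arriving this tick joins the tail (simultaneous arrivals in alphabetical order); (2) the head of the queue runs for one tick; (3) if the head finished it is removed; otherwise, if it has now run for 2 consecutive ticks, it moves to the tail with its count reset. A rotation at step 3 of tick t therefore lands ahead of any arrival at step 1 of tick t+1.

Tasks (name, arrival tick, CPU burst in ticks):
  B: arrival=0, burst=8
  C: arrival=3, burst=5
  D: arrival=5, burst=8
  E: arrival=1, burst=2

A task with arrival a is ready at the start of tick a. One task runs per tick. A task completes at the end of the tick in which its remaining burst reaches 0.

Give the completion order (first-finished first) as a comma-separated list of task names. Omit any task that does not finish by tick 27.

completion order = E, B, C, D

t=0: queue=[B] q_used=0 → run B
t=1: queue=[B,E] q_used=1 → run B
t=2: queue=[E,B] q_used=0 → run E
t=3: queue=[E,B,C] q_used=1 → run E
t=4: queue=[B,C] q_used=0 → run B
t=5: queue=[B,C,D] q_used=1 → run B
t=6: queue=[C,D,B] q_used=0 → run C
t=7: queue=[C,D,B] q_used=1 → run C
t=8: queue=[D,B,C] q_used=0 → run D
t=9: queue=[D,B,C] q_used=1 → run D
t=10: queue=[B,C,D] q_used=0 → run B
t=11: queue=[B,C,D] q_used=1 → run B
t=12: queue=[C,D,B] q_used=0 → run C
t=13: queue=[C,D,B] q_used=1 → run C
t=14: queue=[D,B,C] q_used=0 → run D
t=15: queue=[D,B,C] q_used=1 → run D
t=16: queue=[B,C,D] q_used=0 → run B
t=17: queue=[B,C,D] q_used=1 → run B
t=18: queue=[C,D] q_used=0 → run C
t=19: queue=[D] q_used=0 → run D
t=20: queue=[D] q_used=1 → run D
t=21: queue=[D] q_used=0 → run D
t=22: queue=[D] q_used=1 → run D
t=23: (idle)
t=24: (idle)
t=25: (idle)
t=26: (idle)
t=27: (idle)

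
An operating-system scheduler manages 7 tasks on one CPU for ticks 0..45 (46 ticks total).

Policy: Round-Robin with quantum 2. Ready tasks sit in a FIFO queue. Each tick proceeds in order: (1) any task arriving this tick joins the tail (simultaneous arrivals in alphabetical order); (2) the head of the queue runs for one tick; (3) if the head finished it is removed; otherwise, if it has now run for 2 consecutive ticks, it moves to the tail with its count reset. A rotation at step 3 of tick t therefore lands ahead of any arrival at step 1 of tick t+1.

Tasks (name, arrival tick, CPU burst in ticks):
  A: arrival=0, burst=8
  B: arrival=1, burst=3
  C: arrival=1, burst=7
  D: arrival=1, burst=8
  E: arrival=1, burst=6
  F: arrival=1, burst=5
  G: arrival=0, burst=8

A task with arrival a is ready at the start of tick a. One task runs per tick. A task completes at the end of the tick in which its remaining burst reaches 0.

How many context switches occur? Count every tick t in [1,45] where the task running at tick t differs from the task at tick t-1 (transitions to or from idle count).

t=0: queue=[A,G] q_used=0 → run A
t=1: queue=[A,G,B,C,D,E,F] q_used=1 → run A
t=2: queue=[G,B,C,D,E,F,A] q_used=0 → run G
t=3: queue=[G,B,C,D,E,F,A] q_used=1 → run G
t=4: queue=[B,C,D,E,F,A,G] q_used=0 → run B
t=5: queue=[B,C,D,E,F,A,G] q_used=1 → run B
t=6: queue=[C,D,E,F,A,G,B] q_used=0 → run C
t=7: queue=[C,D,E,F,A,G,B] q_used=1 → run C
t=8: queue=[D,E,F,A,G,B,C] q_used=0 → run D
t=9: queue=[D,E,F,A,G,B,C] q_used=1 → run D
t=10: queue=[E,F,A,G,B,C,D] q_used=0 → run E
t=11: queue=[E,F,A,G,B,C,D] q_used=1 → run E
t=12: queue=[F,A,G,B,C,D,E] q_used=0 → run F
t=13: queue=[F,A,G,B,C,D,E] q_used=1 → run F
t=14: queue=[A,G,B,C,D,E,F] q_used=0 → run A
t=15: queue=[A,G,B,C,D,E,F] q_used=1 → run A
t=16: queue=[G,B,C,D,E,F,A] q_used=0 → run G
t=17: queue=[G,B,C,D,E,F,A] q_used=1 → run G
t=18: queue=[B,C,D,E,F,A,G] q_used=0 → run B
t=19: queue=[C,D,E,F,A,G] q_used=0 → run C
t=20: queue=[C,D,E,F,A,G] q_used=1 → run C
t=21: queue=[D,E,F,A,G,C] q_used=0 → run D
t=22: queue=[D,E,F,A,G,C] q_used=1 → run D
t=23: queue=[E,F,A,G,C,D] q_used=0 → run E
t=24: queue=[E,F,A,G,C,D] q_used=1 → run E
t=25: queue=[F,A,G,C,D,E] q_used=0 → run F
t=26: queue=[F,A,G,C,D,E] q_used=1 → run F
t=27: queue=[A,G,C,D,E,F] q_used=0 → run A
t=28: queue=[A,G,C,D,E,F] q_used=1 → run A
t=29: queue=[G,C,D,E,F,A] q_used=0 → run G
t=30: queue=[G,C,D,E,F,A] q_used=1 → run G
t=31: queue=[C,D,E,F,A,G] q_used=0 → run C
t=32: queue=[C,D,E,F,A,G] q_used=1 → run C
t=33: queue=[D,E,F,A,G,C] q_used=0 → run D
t=34: queue=[D,E,F,A,G,C] q_used=1 → run D
t=35: queue=[E,F,A,G,C,D] q_used=0 → run E
t=36: queue=[E,F,A,G,C,D] q_used=1 → run E
t=37: queue=[F,A,G,C,D] q_used=0 → run F
t=38: queue=[A,G,C,D] q_used=0 → run A
t=39: queue=[A,G,C,D] q_used=1 → run A
t=40: queue=[G,C,D] q_used=0 → run G
t=41: queue=[G,C,D] q_used=1 → run G
t=42: queue=[C,D] q_used=0 → run C
t=43: queue=[D] q_used=0 → run D
t=44: queue=[D] q_used=1 → run D
t=45: (idle)

context switches = 24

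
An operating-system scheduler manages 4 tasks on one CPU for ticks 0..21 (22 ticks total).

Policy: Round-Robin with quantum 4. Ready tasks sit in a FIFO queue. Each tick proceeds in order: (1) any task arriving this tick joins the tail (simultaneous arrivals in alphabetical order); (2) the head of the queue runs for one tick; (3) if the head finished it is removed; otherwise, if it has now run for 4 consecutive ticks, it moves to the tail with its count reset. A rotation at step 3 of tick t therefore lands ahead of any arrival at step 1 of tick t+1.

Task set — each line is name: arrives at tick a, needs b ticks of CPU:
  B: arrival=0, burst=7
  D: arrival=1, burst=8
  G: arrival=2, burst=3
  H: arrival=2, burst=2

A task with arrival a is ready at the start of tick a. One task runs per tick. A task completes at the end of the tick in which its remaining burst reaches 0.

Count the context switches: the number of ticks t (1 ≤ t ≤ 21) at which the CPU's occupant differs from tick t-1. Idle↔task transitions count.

t=0: queue=[B] q_used=0 → run B
t=1: queue=[B,D] q_used=1 → run B
t=2: queue=[B,D,G,H] q_used=2 → run B
t=3: queue=[B,D,G,H] q_used=3 → run B
t=4: queue=[D,G,H,B] q_used=0 → run D
t=5: queue=[D,G,H,B] q_used=1 → run D
t=6: queue=[D,G,H,B] q_used=2 → run D
t=7: queue=[D,G,H,B] q_used=3 → run D
t=8: queue=[G,H,B,D] q_used=0 → run G
t=9: queue=[G,H,B,D] q_used=1 → run G
t=10: queue=[G,H,B,D] q_used=2 → run G
t=11: queue=[H,B,D] q_used=0 → run H
t=12: queue=[H,B,D] q_used=1 → run H
t=13: queue=[B,D] q_used=0 → run B
t=14: queue=[B,D] q_used=1 → run B
t=15: queue=[B,D] q_used=2 → run B
t=16: queue=[D] q_used=0 → run D
t=17: queue=[D] q_used=1 → run D
t=18: queue=[D] q_used=2 → run D
t=19: queue=[D] q_used=3 → run D
t=20: (idle)
t=21: (idle)

context switches = 6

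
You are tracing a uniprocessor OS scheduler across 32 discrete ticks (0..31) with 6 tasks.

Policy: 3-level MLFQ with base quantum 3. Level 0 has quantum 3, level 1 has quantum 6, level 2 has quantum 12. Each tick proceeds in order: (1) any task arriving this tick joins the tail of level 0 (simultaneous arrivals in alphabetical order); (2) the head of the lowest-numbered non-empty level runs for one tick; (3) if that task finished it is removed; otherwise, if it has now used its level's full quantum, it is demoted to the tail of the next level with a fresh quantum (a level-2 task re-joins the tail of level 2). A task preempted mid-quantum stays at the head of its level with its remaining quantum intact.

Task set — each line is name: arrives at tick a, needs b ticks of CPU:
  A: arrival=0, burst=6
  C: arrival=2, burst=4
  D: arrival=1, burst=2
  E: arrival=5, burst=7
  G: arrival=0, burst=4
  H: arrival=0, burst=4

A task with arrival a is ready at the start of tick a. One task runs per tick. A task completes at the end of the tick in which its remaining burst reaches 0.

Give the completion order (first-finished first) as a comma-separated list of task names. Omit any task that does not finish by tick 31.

completion order = D, A, G, H, C, E

t=0: L0/L1/L2 = AGH/-/- → run A
t=1: L0/L1/L2 = AGHD/-/- → run A
t=2: L0/L1/L2 = AGHDC/-/- → run A
t=3: L0/L1/L2 = GHDC/A/- → run G
t=4: L0/L1/L2 = GHDC/A/- → run G
t=5: L0/L1/L2 = GHDCE/A/- → run G
t=6: L0/L1/L2 = HDCE/AG/- → run H
t=7: L0/L1/L2 = HDCE/AG/- → run H
t=8: L0/L1/L2 = HDCE/AG/- → run H
t=9: L0/L1/L2 = DCE/AGH/- → run D
t=10: L0/L1/L2 = DCE/AGH/- → run D
t=11: L0/L1/L2 = CE/AGH/- → run C
t=12: L0/L1/L2 = CE/AGH/- → run C
t=13: L0/L1/L2 = CE/AGH/- → run C
t=14: L0/L1/L2 = E/AGHC/- → run E
t=15: L0/L1/L2 = E/AGHC/- → run E
t=16: L0/L1/L2 = E/AGHC/- → run E
t=17: L0/L1/L2 = -/AGHCE/- → run A
t=18: L0/L1/L2 = -/AGHCE/- → run A
t=19: L0/L1/L2 = -/AGHCE/- → run A
t=20: L0/L1/L2 = -/GHCE/- → run G
t=21: L0/L1/L2 = -/HCE/- → run H
t=22: L0/L1/L2 = -/CE/- → run C
t=23: L0/L1/L2 = -/E/- → run E
t=24: L0/L1/L2 = -/E/- → run E
t=25: L0/L1/L2 = -/E/- → run E
t=26: L0/L1/L2 = -/E/- → run E
t=27: (idle)
t=28: (idle)
t=29: (idle)
t=30: (idle)
t=31: (idle)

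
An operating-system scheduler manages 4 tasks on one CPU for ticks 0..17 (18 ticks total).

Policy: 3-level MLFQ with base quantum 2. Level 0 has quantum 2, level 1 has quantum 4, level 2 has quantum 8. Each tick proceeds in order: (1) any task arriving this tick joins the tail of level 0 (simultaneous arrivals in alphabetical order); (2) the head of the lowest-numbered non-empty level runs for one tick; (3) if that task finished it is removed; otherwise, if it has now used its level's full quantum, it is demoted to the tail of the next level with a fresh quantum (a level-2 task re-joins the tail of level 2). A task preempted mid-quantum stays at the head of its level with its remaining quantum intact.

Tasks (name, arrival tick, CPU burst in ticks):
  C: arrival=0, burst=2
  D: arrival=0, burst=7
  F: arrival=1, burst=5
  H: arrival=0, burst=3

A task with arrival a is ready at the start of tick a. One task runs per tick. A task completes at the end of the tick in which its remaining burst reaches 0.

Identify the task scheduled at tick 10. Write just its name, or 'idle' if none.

running at tick 10 = D

t=0: L0/L1/L2 = CDH/-/- → run C
t=1: L0/L1/L2 = CDHF/-/- → run C
t=2: L0/L1/L2 = DHF/-/- → run D
t=3: L0/L1/L2 = DHF/-/- → run D
t=4: L0/L1/L2 = HF/D/- → run H
t=5: L0/L1/L2 = HF/D/- → run H
t=6: L0/L1/L2 = F/DH/- → run F
t=7: L0/L1/L2 = F/DH/- → run F
t=8: L0/L1/L2 = -/DHF/- → run D
t=9: L0/L1/L2 = -/DHF/- → run D
t=10: L0/L1/L2 = -/DHF/- → run D
t=11: L0/L1/L2 = -/DHF/- → run D
t=12: L0/L1/L2 = -/HF/D → run H
t=13: L0/L1/L2 = -/F/D → run F
t=14: L0/L1/L2 = -/F/D → run F
t=15: L0/L1/L2 = -/F/D → run F
t=16: L0/L1/L2 = -/-/D → run D
t=17: (idle)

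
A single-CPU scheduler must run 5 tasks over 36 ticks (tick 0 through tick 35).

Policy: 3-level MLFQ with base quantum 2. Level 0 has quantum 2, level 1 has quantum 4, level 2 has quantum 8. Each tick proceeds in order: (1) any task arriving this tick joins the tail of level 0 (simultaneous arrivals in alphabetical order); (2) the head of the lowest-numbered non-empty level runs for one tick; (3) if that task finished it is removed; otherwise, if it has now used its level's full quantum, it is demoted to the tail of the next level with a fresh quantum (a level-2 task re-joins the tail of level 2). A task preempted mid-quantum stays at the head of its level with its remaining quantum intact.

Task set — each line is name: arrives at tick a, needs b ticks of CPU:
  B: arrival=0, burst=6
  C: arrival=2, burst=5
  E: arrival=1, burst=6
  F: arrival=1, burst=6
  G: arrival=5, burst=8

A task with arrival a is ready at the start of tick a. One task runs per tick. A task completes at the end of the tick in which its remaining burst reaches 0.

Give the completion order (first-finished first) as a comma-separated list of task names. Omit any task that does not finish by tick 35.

t=0: L0/L1/L2 = B/-/- → run B
t=1: L0/L1/L2 = BEF/-/- → run B
t=2: L0/L1/L2 = EFC/B/- → run E
t=3: L0/L1/L2 = EFC/B/- → run E
t=4: L0/L1/L2 = FC/BE/- → run F
t=5: L0/L1/L2 = FCG/BE/- → run F
t=6: L0/L1/L2 = CG/BEF/- → run C
t=7: L0/L1/L2 = CG/BEF/- → run C
t=8: L0/L1/L2 = G/BEFC/- → run G
t=9: L0/L1/L2 = G/BEFC/- → run G
t=10: L0/L1/L2 = -/BEFCG/- → run B
t=11: L0/L1/L2 = -/BEFCG/- → run B
t=12: L0/L1/L2 = -/BEFCG/- → run B
t=13: L0/L1/L2 = -/BEFCG/- → run B
t=14: L0/L1/L2 = -/EFCG/- → run E
t=15: L0/L1/L2 = -/EFCG/- → run E
t=16: L0/L1/L2 = -/EFCG/- → run E
t=17: L0/L1/L2 = -/EFCG/- → run E
t=18: L0/L1/L2 = -/FCG/- → run F
t=19: L0/L1/L2 = -/FCG/- → run F
t=20: L0/L1/L2 = -/FCG/- → run F
t=21: L0/L1/L2 = -/FCG/- → run F
t=22: L0/L1/L2 = -/CG/- → run C
t=23: L0/L1/L2 = -/CG/- → run C
t=24: L0/L1/L2 = -/CG/- → run C
t=25: L0/L1/L2 = -/G/- → run G
t=26: L0/L1/L2 = -/G/- → run G
t=27: L0/L1/L2 = -/G/- → run G
t=28: L0/L1/L2 = -/G/- → run G
t=29: L0/L1/L2 = -/-/G → run G
t=30: L0/L1/L2 = -/-/G → run G
t=31: (idle)
t=32: (idle)
t=33: (idle)
t=34: (idle)
t=35: (idle)

completion order = B, E, F, C, G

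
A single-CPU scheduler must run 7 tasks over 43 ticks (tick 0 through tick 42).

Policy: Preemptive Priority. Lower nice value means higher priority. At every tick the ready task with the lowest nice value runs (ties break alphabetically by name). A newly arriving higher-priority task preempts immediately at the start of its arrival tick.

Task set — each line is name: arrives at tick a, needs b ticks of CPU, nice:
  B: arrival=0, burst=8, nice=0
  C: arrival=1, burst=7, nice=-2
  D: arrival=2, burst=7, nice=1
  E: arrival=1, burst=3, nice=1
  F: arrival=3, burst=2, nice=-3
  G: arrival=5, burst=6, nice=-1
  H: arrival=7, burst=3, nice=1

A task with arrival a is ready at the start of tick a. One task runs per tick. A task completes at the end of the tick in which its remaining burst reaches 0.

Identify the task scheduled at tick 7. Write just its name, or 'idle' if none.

running at tick 7 = C

t=0: ready={B} → run B
t=1: ready={B,C,E} → run C
t=2: ready={B,C,D,E} → run C
t=3: ready={B,C,D,E,F} → run F
t=4: ready={B,C,D,E,F} → run F
t=5: ready={B,C,D,E,G} → run C
t=6: ready={B,C,D,E,G} → run C
t=7: ready={B,C,D,E,G,H} → run C
t=8: ready={B,C,D,E,G,H} → run C
t=9: ready={B,C,D,E,G,H} → run C
t=10: ready={B,D,E,G,H} → run G
t=11: ready={B,D,E,G,H} → run G
t=12: ready={B,D,E,G,H} → run G
t=13: ready={B,D,E,G,H} → run G
t=14: ready={B,D,E,G,H} → run G
t=15: ready={B,D,E,G,H} → run G
t=16: ready={B,D,E,H} → run B
t=17: ready={B,D,E,H} → run B
t=18: ready={B,D,E,H} → run B
t=19: ready={B,D,E,H} → run B
t=20: ready={B,D,E,H} → run B
t=21: ready={B,D,E,H} → run B
t=22: ready={B,D,E,H} → run B
t=23: ready={D,E,H} → run D
t=24: ready={D,E,H} → run D
t=25: ready={D,E,H} → run D
t=26: ready={D,E,H} → run D
t=27: ready={D,E,H} → run D
t=28: ready={D,E,H} → run D
t=29: ready={D,E,H} → run D
t=30: ready={E,H} → run E
t=31: ready={E,H} → run E
t=32: ready={E,H} → run E
t=33: ready={H} → run H
t=34: ready={H} → run H
t=35: ready={H} → run H
t=36: (idle)
t=37: (idle)
t=38: (idle)
t=39: (idle)
t=40: (idle)
t=41: (idle)
t=42: (idle)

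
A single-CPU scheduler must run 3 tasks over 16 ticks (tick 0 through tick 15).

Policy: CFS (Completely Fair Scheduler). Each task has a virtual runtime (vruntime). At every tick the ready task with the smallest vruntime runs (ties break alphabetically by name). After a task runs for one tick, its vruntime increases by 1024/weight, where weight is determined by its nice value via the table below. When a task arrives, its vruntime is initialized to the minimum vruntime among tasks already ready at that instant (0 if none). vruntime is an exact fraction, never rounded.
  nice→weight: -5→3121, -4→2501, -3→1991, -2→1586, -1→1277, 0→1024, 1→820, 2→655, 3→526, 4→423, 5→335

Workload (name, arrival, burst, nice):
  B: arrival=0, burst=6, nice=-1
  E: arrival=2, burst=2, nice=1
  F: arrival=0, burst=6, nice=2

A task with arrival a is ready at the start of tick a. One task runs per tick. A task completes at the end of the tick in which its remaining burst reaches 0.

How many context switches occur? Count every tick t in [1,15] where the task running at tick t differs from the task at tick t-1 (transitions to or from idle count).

context switches = 11

t=0: vr[B=0 F=0] → run B
t=1: vr[B=1024/1277 F=0] → run F
t=2: vr[B=1024/1277 E=1024/1277 F=1024/655] → run B
t=3: vr[B=2048/1277 E=1024/1277 F=1024/655] → run E
t=4: vr[B=2048/1277 E=536832/261785 F=1024/655] → run F
t=5: vr[B=2048/1277 E=536832/261785 F=2048/655] → run B
t=6: vr[B=3072/1277 E=536832/261785 F=2048/655] → run E
t=7: vr[B=3072/1277 F=2048/655] → run B
t=8: vr[B=4096/1277 F=2048/655] → run F
t=9: vr[B=4096/1277 F=3072/655] → run B
t=10: vr[B=5120/1277 F=3072/655] → run B
t=11: vr[F=3072/655] → run F
t=12: vr[F=4096/655] → run F
t=13: vr[F=1024/131] → run F
t=14: (idle)
t=15: (idle)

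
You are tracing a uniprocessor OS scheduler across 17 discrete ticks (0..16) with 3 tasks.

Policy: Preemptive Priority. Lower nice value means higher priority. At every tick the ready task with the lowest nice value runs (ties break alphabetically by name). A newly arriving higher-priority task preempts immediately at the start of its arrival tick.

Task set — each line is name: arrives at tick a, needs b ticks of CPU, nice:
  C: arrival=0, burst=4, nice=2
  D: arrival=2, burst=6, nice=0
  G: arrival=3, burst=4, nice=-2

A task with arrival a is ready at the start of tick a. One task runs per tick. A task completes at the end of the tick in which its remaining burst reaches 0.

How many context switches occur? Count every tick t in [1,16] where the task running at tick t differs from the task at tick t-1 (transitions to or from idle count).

context switches = 5

t=0: ready={C} → run C
t=1: ready={C} → run C
t=2: ready={C,D} → run D
t=3: ready={C,D,G} → run G
t=4: ready={C,D,G} → run G
t=5: ready={C,D,G} → run G
t=6: ready={C,D,G} → run G
t=7: ready={C,D} → run D
t=8: ready={C,D} → run D
t=9: ready={C,D} → run D
t=10: ready={C,D} → run D
t=11: ready={C,D} → run D
t=12: ready={C} → run C
t=13: ready={C} → run C
t=14: (idle)
t=15: (idle)
t=16: (idle)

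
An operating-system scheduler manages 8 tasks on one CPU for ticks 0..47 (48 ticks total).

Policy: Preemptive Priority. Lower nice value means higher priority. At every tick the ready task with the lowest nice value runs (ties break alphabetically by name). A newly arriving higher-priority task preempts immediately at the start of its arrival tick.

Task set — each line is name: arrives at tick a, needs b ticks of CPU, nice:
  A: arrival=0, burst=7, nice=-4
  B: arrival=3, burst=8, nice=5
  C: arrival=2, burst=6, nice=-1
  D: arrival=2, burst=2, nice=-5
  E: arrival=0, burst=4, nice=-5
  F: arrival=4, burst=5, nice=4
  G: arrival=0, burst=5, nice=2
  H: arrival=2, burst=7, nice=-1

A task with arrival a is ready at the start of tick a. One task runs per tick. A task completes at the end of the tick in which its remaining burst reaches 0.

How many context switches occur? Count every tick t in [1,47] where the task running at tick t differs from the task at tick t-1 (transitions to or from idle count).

t=0: ready={A,E,G} → run E
t=1: ready={A,E,G} → run E
t=2: ready={A,C,D,E,G,H} → run D
t=3: ready={A,B,C,D,E,G,H} → run D
t=4: ready={A,B,C,E,F,G,H} → run E
t=5: ready={A,B,C,E,F,G,H} → run E
t=6: ready={A,B,C,F,G,H} → run A
t=7: ready={A,B,C,F,G,H} → run A
t=8: ready={A,B,C,F,G,H} → run A
t=9: ready={A,B,C,F,G,H} → run A
t=10: ready={A,B,C,F,G,H} → run A
t=11: ready={A,B,C,F,G,H} → run A
t=12: ready={A,B,C,F,G,H} → run A
t=13: ready={B,C,F,G,H} → run C
t=14: ready={B,C,F,G,H} → run C
t=15: ready={B,C,F,G,H} → run C
t=16: ready={B,C,F,G,H} → run C
t=17: ready={B,C,F,G,H} → run C
t=18: ready={B,C,F,G,H} → run C
t=19: ready={B,F,G,H} → run H
t=20: ready={B,F,G,H} → run H
t=21: ready={B,F,G,H} → run H
t=22: ready={B,F,G,H} → run H
t=23: ready={B,F,G,H} → run H
t=24: ready={B,F,G,H} → run H
t=25: ready={B,F,G,H} → run H
t=26: ready={B,F,G} → run G
t=27: ready={B,F,G} → run G
t=28: ready={B,F,G} → run G
t=29: ready={B,F,G} → run G
t=30: ready={B,F,G} → run G
t=31: ready={B,F} → run F
t=32: ready={B,F} → run F
t=33: ready={B,F} → run F
t=34: ready={B,F} → run F
t=35: ready={B,F} → run F
t=36: ready={B} → run B
t=37: ready={B} → run B
t=38: ready={B} → run B
t=39: ready={B} → run B
t=40: ready={B} → run B
t=41: ready={B} → run B
t=42: ready={B} → run B
t=43: ready={B} → run B
t=44: (idle)
t=45: (idle)
t=46: (idle)
t=47: (idle)

context switches = 9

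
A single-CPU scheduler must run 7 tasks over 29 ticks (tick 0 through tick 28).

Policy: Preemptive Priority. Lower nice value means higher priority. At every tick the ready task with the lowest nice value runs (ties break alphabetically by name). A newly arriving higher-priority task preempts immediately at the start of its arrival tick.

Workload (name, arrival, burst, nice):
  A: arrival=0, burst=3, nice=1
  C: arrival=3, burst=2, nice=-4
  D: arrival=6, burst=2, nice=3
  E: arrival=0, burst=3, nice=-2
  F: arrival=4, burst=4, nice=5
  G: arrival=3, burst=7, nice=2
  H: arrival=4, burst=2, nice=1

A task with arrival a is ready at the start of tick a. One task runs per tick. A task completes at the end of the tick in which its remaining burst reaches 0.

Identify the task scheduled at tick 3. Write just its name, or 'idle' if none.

running at tick 3 = C

t=0: ready={A,E} → run E
t=1: ready={A,E} → run E
t=2: ready={A,E} → run E
t=3: ready={A,C,G} → run C
t=4: ready={A,C,F,G,H} → run C
t=5: ready={A,F,G,H} → run A
t=6: ready={A,D,F,G,H} → run A
t=7: ready={A,D,F,G,H} → run A
t=8: ready={D,F,G,H} → run H
t=9: ready={D,F,G,H} → run H
t=10: ready={D,F,G} → run G
t=11: ready={D,F,G} → run G
t=12: ready={D,F,G} → run G
t=13: ready={D,F,G} → run G
t=14: ready={D,F,G} → run G
t=15: ready={D,F,G} → run G
t=16: ready={D,F,G} → run G
t=17: ready={D,F} → run D
t=18: ready={D,F} → run D
t=19: ready={F} → run F
t=20: ready={F} → run F
t=21: ready={F} → run F
t=22: ready={F} → run F
t=23: (idle)
t=24: (idle)
t=25: (idle)
t=26: (idle)
t=27: (idle)
t=28: (idle)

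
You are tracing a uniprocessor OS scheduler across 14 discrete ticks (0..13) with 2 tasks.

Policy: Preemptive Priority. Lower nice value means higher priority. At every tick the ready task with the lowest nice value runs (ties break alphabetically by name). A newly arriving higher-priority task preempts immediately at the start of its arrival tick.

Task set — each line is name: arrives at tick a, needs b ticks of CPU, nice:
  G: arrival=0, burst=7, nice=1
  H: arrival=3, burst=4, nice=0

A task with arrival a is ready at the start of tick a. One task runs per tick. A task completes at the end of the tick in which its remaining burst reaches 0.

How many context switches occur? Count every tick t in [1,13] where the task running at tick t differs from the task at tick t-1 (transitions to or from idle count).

context switches = 3

t=0: ready={G} → run G
t=1: ready={G} → run G
t=2: ready={G} → run G
t=3: ready={G,H} → run H
t=4: ready={G,H} → run H
t=5: ready={G,H} → run H
t=6: ready={G,H} → run H
t=7: ready={G} → run G
t=8: ready={G} → run G
t=9: ready={G} → run G
t=10: ready={G} → run G
t=11: (idle)
t=12: (idle)
t=13: (idle)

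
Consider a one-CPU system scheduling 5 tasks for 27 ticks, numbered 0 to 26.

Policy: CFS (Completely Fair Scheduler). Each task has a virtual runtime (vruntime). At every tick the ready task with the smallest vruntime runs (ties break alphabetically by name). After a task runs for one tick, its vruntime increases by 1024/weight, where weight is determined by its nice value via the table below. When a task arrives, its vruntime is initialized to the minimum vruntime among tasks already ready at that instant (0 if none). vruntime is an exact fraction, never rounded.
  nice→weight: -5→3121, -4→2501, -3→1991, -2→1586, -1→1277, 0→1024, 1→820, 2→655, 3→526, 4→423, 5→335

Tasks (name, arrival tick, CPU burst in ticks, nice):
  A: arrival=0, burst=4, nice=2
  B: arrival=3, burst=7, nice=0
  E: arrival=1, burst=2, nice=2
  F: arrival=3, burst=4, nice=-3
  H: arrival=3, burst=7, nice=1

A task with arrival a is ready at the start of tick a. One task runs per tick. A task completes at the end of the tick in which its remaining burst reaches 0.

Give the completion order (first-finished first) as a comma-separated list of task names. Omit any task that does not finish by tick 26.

t=0: vr[A=0] → run A
t=1: vr[A=1024/655 E=1024/655] → run A
t=2: vr[A=2048/655 E=1024/655] → run E
t=3: vr[A=2048/655 B=2048/655 E=2048/655 F=2048/655 H=2048/655] → run A
t=4: vr[A=3072/655 B=2048/655 E=2048/655 F=2048/655 H=2048/655] → run B
t=5: vr[A=3072/655 B=2703/655 E=2048/655 F=2048/655 H=2048/655] → run E
t=6: vr[A=3072/655 B=2703/655 F=2048/655 H=2048/655] → run F
t=7: vr[A=3072/655 B=2703/655 F=4748288/1304105 H=2048/655] → run H
t=8: vr[A=3072/655 B=2703/655 F=4748288/1304105 H=117504/26855] → run F
t=9: vr[A=3072/655 B=2703/655 F=5419008/1304105 H=117504/26855] → run B
t=10: vr[A=3072/655 B=3358/655 F=5419008/1304105 H=117504/26855] → run F
t=11: vr[A=3072/655 B=3358/655 F=6089728/1304105 H=117504/26855] → run H
t=12: vr[A=3072/655 B=3358/655 F=6089728/1304105 H=30208/5371] → run F
t=13: vr[A=3072/655 B=3358/655 H=30208/5371] → run A
t=14: vr[B=3358/655 H=30208/5371] → run B
t=15: vr[B=4013/655 H=30208/5371] → run H
t=16: vr[B=4013/655 H=184576/26855] → run B
t=17: vr[B=4668/655 H=184576/26855] → run H
t=18: vr[B=4668/655 H=218112/26855] → run B
t=19: vr[B=5323/655 H=218112/26855] → run H
t=20: vr[B=5323/655 H=251648/26855] → run B
t=21: vr[B=5978/655 H=251648/26855] → run B
t=22: vr[H=251648/26855] → run H
t=23: vr[H=285184/26855] → run H
t=24: (idle)
t=25: (idle)
t=26: (idle)

completion order = E, F, A, B, H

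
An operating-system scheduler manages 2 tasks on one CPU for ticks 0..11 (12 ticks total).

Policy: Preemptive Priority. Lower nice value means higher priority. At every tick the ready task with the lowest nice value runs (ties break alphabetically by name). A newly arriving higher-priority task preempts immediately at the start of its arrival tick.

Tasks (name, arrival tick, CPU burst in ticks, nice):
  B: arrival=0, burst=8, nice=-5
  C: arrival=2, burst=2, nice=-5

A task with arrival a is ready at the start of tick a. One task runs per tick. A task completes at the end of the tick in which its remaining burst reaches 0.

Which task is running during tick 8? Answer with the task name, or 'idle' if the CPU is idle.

t=0: ready={B} → run B
t=1: ready={B} → run B
t=2: ready={B,C} → run B
t=3: ready={B,C} → run B
t=4: ready={B,C} → run B
t=5: ready={B,C} → run B
t=6: ready={B,C} → run B
t=7: ready={B,C} → run B
t=8: ready={C} → run C
t=9: ready={C} → run C
t=10: (idle)
t=11: (idle)

running at tick 8 = C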